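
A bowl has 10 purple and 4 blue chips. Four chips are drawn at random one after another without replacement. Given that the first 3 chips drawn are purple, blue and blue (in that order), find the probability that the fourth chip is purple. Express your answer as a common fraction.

9/11

After removing 1 purple, 2 blue, the bowl has 9 purple out of 11 remaining.
P(fourth is purple | given) = 9/11 ≈ 0.8182.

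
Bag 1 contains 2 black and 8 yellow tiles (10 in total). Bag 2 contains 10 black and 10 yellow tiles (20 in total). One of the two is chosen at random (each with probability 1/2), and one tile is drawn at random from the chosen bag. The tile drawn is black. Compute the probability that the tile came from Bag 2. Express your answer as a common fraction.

5/7

P(black | Bag 1) = 1/5; P(black | Bag 2) = 1/2.
P(black) = 1/2·1/5 + 1/2·1/2 = 7/20.
By Bayes' rule, P(Bag 2 | black) = 1/4 / 7/20 = 5/7 ≈ 0.7143.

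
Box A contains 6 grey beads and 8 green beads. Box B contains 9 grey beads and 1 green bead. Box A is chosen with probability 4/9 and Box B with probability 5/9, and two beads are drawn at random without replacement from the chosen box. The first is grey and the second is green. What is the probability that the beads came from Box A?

P(E | Box A) = 24/91; P(E | Box B) = 1/10.
P(E) = 4/9·24/91 + 5/9·1/10 = 283/1638.
By Bayes' rule, P(Box A | E) = 32/273 / 283/1638 = 192/283 ≈ 0.6784.

192/283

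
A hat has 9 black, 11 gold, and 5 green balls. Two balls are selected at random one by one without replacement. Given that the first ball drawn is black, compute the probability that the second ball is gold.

11/24

After removing 1 black, the hat has 11 gold out of 24 remaining.
P(second is gold | given) = 11/24 ≈ 0.4583.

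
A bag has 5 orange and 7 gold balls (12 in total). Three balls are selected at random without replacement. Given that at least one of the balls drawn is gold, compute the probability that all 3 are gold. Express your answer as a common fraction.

P(all 3 gold) = C(7,3)/C(12,3) = 7/44; P(at least one gold) = 1 − C(5,3)/C(12,3) = 21/22.
Since 'all 3 gold' ⊆ 'at least one gold', P(all 3 | at least one) = 7/44 / 21/22 = 1/6 ≈ 0.1667.

1/6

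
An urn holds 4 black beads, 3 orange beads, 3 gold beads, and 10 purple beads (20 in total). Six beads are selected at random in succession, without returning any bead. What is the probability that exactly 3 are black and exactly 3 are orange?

1/9690

Unordered draws without replacement: count favorable combinations over C(20,6).
Favorable = C(4,3) · C(3,3) · C(3,0) · C(10,0) = 4; total = C(20,6) = 38760.
P = 4/38760 = 1/9690 ≈ 0.0001.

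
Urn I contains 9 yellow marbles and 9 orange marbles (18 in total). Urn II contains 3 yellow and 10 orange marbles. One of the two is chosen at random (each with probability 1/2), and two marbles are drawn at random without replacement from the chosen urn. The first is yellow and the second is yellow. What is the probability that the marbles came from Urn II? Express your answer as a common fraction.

P(E | Urn I) = 4/17; P(E | Urn II) = 1/26.
P(E) = 1/2·4/17 + 1/2·1/26 = 121/884.
By Bayes' rule, P(Urn II | E) = 1/52 / 121/884 = 17/121 ≈ 0.1405.

17/121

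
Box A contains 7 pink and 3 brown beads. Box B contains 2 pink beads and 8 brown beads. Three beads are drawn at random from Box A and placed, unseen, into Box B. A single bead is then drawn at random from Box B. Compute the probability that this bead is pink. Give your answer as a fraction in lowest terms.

41/130

Condition on how many of the transferred beads are pink (from Box A: 7 pink of 10; then Box B has 13 total).
  0 pink: C(7,0)C(3,3)/C(10,3) = 1/120; then P = 2/13
  1 pink: C(7,1)C(3,2)/C(10,3) = 7/40; then P = 3/13
  2 pink: C(7,2)C(3,1)/C(10,3) = 21/40; then P = 4/13
  3 pink: C(7,3)C(3,0)/C(10,3) = 7/24; then P = 5/13
P(pink from Box B) = 41/130 ≈ 0.3154.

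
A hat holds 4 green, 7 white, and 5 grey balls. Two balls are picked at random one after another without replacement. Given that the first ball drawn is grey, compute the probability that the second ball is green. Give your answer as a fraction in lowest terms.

4/15

After removing 1 grey, the hat has 4 green out of 15 remaining.
P(second is green | given) = 4/15 ≈ 0.2667.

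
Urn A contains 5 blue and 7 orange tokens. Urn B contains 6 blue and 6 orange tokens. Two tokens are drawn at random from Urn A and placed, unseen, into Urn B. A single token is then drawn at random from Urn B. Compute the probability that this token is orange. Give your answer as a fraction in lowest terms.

Condition on how many of the transferred tokens are orange (from Urn A: 7 orange of 12; then Urn B has 14 total).
  0 orange: C(7,0)C(5,2)/C(12,2) = 5/33; then P = 6/14
  1 orange: C(7,1)C(5,1)/C(12,2) = 35/66; then P = 7/14
  2 orange: C(7,2)C(5,0)/C(12,2) = 7/22; then P = 8/14
P(orange from Urn B) = 43/84 ≈ 0.5119.

43/84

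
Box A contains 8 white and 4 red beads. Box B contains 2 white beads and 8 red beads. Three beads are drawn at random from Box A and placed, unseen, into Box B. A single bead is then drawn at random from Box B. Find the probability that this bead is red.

Condition on how many of the transferred beads are red (from Box A: 4 red of 12; then Box B has 13 total).
  0 red: C(4,0)C(8,3)/C(12,3) = 14/55; then P = 8/13
  1 red: C(4,1)C(8,2)/C(12,3) = 28/55; then P = 9/13
  2 red: C(4,2)C(8,1)/C(12,3) = 12/55; then P = 10/13
  3 red: C(4,3)C(8,0)/C(12,3) = 1/55; then P = 11/13
P(red from Box B) = 9/13 ≈ 0.6923.

9/13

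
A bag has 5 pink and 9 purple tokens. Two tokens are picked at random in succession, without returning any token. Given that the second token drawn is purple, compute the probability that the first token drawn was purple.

P(first=purple and the second token drawn is purple) = (9/14)·(8/13) = 36/91.
P(the second token drawn is purple) = Σ over first color = 45/182 + 36/91 = 9/14.
By Bayes, P(first=purple | the second token drawn is purple) = 36/91 / 9/14 = 8/13 ≈ 0.6154.

8/13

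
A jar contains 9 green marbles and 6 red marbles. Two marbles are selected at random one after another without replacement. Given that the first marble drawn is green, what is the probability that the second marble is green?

After removing 1 green, the jar has 8 green out of 14 remaining.
P(second is green | given) = 8/14 = 4/7 ≈ 0.5714.

4/7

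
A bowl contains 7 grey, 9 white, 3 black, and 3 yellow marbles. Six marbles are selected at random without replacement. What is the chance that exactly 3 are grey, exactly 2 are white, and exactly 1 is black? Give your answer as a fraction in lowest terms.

Unordered draws without replacement: count favorable combinations over C(22,6).
Favorable = C(7,3) · C(9,2) · C(3,1) · C(3,0) = 3780; total = C(22,6) = 74613.
P = 3780/74613 = 180/3553 ≈ 0.0507.

180/3553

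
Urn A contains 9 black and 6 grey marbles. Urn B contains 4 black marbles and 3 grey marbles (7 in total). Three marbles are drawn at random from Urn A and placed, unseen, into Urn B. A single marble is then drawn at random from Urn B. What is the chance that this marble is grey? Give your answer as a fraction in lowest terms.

Condition on how many of the transferred marbles are grey (from Urn A: 6 grey of 15; then Urn B has 10 total).
  0 grey: C(6,0)C(9,3)/C(15,3) = 12/65; then P = 3/10
  1 grey: C(6,1)C(9,2)/C(15,3) = 216/455; then P = 4/10
  2 grey: C(6,2)C(9,1)/C(15,3) = 27/91; then P = 5/10
  3 grey: C(6,3)C(9,0)/C(15,3) = 4/91; then P = 6/10
P(grey from Urn B) = 21/50 ≈ 0.4200.

21/50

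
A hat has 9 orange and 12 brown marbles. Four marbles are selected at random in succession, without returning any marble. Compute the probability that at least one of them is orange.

122/133

Use the complement: P(at least one orange) = 1 − P(no orange).
P(none) = C(12,4)/C(21,4) = 495/5985.
So P = 1 − 495/5985 = 122/133 ≈ 0.9173.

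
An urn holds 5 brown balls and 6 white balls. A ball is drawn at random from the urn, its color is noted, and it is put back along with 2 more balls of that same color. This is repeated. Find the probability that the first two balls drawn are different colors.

60/143

Either brown then white, or white then brown; after the first draw the total is 13.
P = (5/11)·(6/13) + (6/11)·(5/13) = 60/143 ≈ 0.4196.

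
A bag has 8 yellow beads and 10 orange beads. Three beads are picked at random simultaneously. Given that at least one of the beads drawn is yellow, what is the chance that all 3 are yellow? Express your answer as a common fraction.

7/87

P(all 3 yellow) = C(8,3)/C(18,3) = 7/102; P(at least one yellow) = 1 − C(10,3)/C(18,3) = 29/34.
Since 'all 3 yellow' ⊆ 'at least one yellow', P(all 3 | at least one) = 7/102 / 29/34 = 7/87 ≈ 0.0805.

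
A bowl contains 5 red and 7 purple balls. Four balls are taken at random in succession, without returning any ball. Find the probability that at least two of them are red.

19/33

Sum the hypergeometric tail for j = 2,…,4 red balls.
Favorable = C(5,2)·C(7,2) + C(5,3)·C(7,1) + C(5,4)·C(7,0) = 285; total = C(12,4) = 495.
P = 285/495 = 19/33 ≈ 0.5758.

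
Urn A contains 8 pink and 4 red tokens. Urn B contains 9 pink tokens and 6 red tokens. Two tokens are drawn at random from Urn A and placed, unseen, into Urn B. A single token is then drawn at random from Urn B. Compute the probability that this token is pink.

Condition on how many of the transferred tokens are pink (from Urn A: 8 pink of 12; then Urn B has 17 total).
  0 pink: C(8,0)C(4,2)/C(12,2) = 1/11; then P = 9/17
  1 pink: C(8,1)C(4,1)/C(12,2) = 16/33; then P = 10/17
  2 pink: C(8,2)C(4,0)/C(12,2) = 14/33; then P = 11/17
P(pink from Urn B) = 31/51 ≈ 0.6078.

31/51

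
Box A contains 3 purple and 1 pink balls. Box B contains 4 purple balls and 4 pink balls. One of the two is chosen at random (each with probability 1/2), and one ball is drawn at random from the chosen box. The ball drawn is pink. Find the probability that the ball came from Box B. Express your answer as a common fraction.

2/3

P(pink | Box A) = 1/4; P(pink | Box B) = 1/2.
P(pink) = 1/2·1/4 + 1/2·1/2 = 3/8.
By Bayes' rule, P(Box B | pink) = 1/4 / 3/8 = 2/3 ≈ 0.6667.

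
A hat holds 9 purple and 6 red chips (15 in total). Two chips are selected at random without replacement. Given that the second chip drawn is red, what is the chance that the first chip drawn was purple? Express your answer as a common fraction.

9/14

P(first=purple and the second chip drawn is red) = (9/15)·(6/14) = 9/35.
P(the second chip drawn is red) = Σ over first color = 9/35 + 1/7 = 2/5.
By Bayes, P(first=purple | the second chip drawn is red) = 9/35 / 2/5 = 9/14 ≈ 0.6429.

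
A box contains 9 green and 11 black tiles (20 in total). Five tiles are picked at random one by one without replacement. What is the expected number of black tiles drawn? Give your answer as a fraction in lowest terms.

11/4

By linearity of expectation, E[X] = Σ P(draw i is black); by symmetry each draw (even without replacement) has P(black) = 11/20.
E[X] = 5 · 11/20 = 11/4 ≈ 2.7500.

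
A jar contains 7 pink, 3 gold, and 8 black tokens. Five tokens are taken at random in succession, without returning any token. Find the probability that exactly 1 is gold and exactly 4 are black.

Unordered draws without replacement: count favorable combinations over C(18,5).
Favorable = C(7,0) · C(3,1) · C(8,4) = 210; total = C(18,5) = 8568.
P = 210/8568 = 5/204 ≈ 0.0245.

5/204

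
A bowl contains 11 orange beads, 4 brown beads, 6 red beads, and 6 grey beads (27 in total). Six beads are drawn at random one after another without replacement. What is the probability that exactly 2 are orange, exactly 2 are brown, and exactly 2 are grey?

Unordered draws without replacement: count favorable combinations over C(27,6).
Favorable = C(11,2) · C(4,2) · C(6,0) · C(6,2) = 4950; total = C(27,6) = 296010.
P = 4950/296010 = 5/299 ≈ 0.0167.

5/299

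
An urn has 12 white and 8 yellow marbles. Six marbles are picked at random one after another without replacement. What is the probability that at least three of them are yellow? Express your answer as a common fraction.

147/323

Sum the hypergeometric tail for j = 3,…,6 yellow marbles.
Favorable = C(8,3)·C(12,3) + C(8,4)·C(12,2) + C(8,5)·C(12,1) + C(8,6)·C(12,0) = 17640; total = C(20,6) = 38760.
P = 17640/38760 = 147/323 ≈ 0.4551.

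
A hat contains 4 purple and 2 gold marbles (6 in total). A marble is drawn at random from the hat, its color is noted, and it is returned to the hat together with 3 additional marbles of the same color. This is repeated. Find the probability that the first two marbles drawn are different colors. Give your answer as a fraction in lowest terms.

Either gold then purple, or purple then gold; after the first draw the total is 9.
P = (2/6)·(4/9) + (4/6)·(2/9) = 8/27 ≈ 0.2963.

8/27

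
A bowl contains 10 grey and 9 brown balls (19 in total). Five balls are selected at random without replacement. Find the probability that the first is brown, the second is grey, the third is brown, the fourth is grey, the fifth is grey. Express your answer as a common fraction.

Multiply the conditional probability of each draw in order, without replacement, so each draw removes one from its color and from the total.
P = (9/19) · (10/18) · (8/17) · (9/16) · (8/15) = 12/323 ≈ 0.0372.

12/323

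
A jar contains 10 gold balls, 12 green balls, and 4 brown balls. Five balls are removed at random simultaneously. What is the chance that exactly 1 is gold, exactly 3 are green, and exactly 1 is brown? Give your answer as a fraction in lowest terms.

Unordered draws without replacement: count favorable combinations over C(26,5).
Favorable = C(10,1) · C(12,3) · C(4,1) = 8800; total = C(26,5) = 65780.
P = 8800/65780 = 40/299 ≈ 0.1338.

40/299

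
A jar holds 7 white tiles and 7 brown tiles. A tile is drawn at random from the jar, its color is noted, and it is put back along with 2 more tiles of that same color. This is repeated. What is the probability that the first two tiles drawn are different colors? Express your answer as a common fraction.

Either white then brown, or brown then white; after the first draw the total is 16.
P = (7/14)·(7/16) + (7/14)·(7/16) = 7/16 ≈ 0.4375.

7/16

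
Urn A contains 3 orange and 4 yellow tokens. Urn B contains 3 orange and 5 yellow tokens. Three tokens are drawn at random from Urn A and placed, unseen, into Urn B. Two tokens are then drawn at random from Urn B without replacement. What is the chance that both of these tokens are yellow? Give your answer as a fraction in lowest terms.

136/385

Condition on how many of the transferred tokens are yellow (from Urn A: 4 yellow of 7; then Urn B has 11 total).
  0 yellow: C(4,0)C(3,3)/C(7,3) = 1/35; then P = C(5,2)/C(11,2) = 2/11
  1 yellow: C(4,1)C(3,2)/C(7,3) = 12/35; then P = C(6,2)/C(11,2) = 3/11
  2 yellow: C(4,2)C(3,1)/C(7,3) = 18/35; then P = C(7,2)/C(11,2) = 21/55
  3 yellow: C(4,3)C(3,0)/C(7,3) = 4/35; then P = C(8,2)/C(11,2) = 28/55
P(both yellow) = 136/385 ≈ 0.3532.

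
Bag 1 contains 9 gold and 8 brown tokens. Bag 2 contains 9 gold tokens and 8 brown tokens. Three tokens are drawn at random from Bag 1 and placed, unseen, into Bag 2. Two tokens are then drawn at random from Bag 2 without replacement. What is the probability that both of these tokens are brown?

1357/6460

Condition on how many of the transferred tokens are brown (from Bag 1: 8 brown of 17; then Bag 2 has 20 total).
  0 brown: C(8,0)C(9,3)/C(17,3) = 21/170; then P = C(8,2)/C(20,2) = 14/95
  1 brown: C(8,1)C(9,2)/C(17,3) = 36/85; then P = C(9,2)/C(20,2) = 18/95
  2 brown: C(8,2)C(9,1)/C(17,3) = 63/170; then P = C(10,2)/C(20,2) = 9/38
  3 brown: C(8,3)C(9,0)/C(17,3) = 7/85; then P = C(11,2)/C(20,2) = 11/38
P(both brown) = 1357/6460 ≈ 0.2101.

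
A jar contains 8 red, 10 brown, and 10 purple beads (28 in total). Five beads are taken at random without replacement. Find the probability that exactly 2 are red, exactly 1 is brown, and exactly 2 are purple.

Unordered draws without replacement: count favorable combinations over C(28,5).
Favorable = C(8,2) · C(10,1) · C(10,2) = 12600; total = C(28,5) = 98280.
P = 12600/98280 = 5/39 ≈ 0.1282.

5/39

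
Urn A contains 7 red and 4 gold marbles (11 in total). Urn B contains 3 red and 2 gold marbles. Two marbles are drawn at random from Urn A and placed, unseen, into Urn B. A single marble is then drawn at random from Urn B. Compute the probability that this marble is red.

Condition on how many of the transferred marbles are red (from Urn A: 7 red of 11; then Urn B has 7 total).
  0 red: C(7,0)C(4,2)/C(11,2) = 6/55; then P = 3/7
  1 red: C(7,1)C(4,1)/C(11,2) = 28/55; then P = 4/7
  2 red: C(7,2)C(4,0)/C(11,2) = 21/55; then P = 5/7
P(red from Urn B) = 47/77 ≈ 0.6104.

47/77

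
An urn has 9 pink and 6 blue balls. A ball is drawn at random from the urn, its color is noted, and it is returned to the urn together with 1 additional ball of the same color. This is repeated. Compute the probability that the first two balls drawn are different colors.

9/20

Either blue then pink, or pink then blue; after the first draw the total is 16.
P = (6/15)·(9/16) + (9/15)·(6/16) = 9/20 ≈ 0.4500.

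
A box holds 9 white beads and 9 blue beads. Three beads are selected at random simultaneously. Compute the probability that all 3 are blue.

Unordered draws without replacement: count favorable combinations over C(18,3).
Favorable = C(9,0) · C(9,3) = 84; total = C(18,3) = 816.
P = 84/816 = 7/68 ≈ 0.1029.

7/68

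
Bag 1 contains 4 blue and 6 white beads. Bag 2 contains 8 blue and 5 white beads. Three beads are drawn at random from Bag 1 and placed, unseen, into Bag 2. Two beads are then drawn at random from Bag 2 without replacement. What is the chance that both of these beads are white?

1/6

Condition on how many of the transferred beads are white (from Bag 1: 6 white of 10; then Bag 2 has 16 total).
  0 white: C(6,0)C(4,3)/C(10,3) = 1/30; then P = C(5,2)/C(16,2) = 1/12
  1 white: C(6,1)C(4,2)/C(10,3) = 3/10; then P = C(6,2)/C(16,2) = 1/8
  2 white: C(6,2)C(4,1)/C(10,3) = 1/2; then P = C(7,2)/C(16,2) = 7/40
  3 white: C(6,3)C(4,0)/C(10,3) = 1/6; then P = C(8,2)/C(16,2) = 7/30
P(both white) = 1/6 ≈ 0.1667.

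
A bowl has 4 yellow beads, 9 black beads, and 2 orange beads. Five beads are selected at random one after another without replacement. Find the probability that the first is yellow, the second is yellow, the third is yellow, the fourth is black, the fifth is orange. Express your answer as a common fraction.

6/5005

Multiply the conditional probability of each draw in order, without replacement, so each draw removes one from its color and from the total.
P = (4/15) · (3/14) · (2/13) · (9/12) · (2/11) = 6/5005 ≈ 0.0012.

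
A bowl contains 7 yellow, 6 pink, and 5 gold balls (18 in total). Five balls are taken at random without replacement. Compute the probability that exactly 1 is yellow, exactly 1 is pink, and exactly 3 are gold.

Unordered draws without replacement: count favorable combinations over C(18,5).
Favorable = C(7,1) · C(6,1) · C(5,3) = 420; total = C(18,5) = 8568.
P = 420/8568 = 5/102 ≈ 0.0490.

5/102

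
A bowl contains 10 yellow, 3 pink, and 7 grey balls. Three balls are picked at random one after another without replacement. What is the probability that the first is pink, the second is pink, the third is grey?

Multiply the conditional probability of each draw in order, without replacement, so each draw removes one from its color and from the total.
P = (3/20) · (2/19) · (7/18) = 7/1140 ≈ 0.0061.

7/1140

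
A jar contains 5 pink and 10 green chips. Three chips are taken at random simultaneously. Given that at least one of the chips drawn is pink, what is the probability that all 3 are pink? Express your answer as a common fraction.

2/67

P(all 3 pink) = C(5,3)/C(15,3) = 2/91; P(at least one pink) = 1 − C(10,3)/C(15,3) = 67/91.
Since 'all 3 pink' ⊆ 'at least one pink', P(all 3 | at least one) = 2/91 / 67/91 = 2/67 ≈ 0.0299.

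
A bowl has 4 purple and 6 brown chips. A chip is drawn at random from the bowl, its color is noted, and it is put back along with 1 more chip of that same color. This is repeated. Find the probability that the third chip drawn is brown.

Sum over the four possibilities for the first two draws (brown/not-brown each), tracking how the brown count and total change by +1 per draw.
P(third is brown) = 3/5 ≈ 0.6000. (In a Pólya urn every draw has the same marginal probability 6/10.)

3/5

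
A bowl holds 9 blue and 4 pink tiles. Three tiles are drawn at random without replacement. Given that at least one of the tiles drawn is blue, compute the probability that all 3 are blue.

P(all 3 blue) = C(9,3)/C(13,3) = 42/143; P(at least one blue) = 1 − C(4,3)/C(13,3) = 141/143.
Since 'all 3 blue' ⊆ 'at least one blue', P(all 3 | at least one) = 42/143 / 141/143 = 14/47 ≈ 0.2979.

14/47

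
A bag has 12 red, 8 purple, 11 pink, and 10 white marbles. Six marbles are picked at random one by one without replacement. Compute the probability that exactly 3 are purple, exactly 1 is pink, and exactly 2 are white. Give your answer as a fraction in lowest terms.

2310/374699

Unordered draws without replacement: count favorable combinations over C(41,6).
Favorable = C(12,0) · C(8,3) · C(11,1) · C(10,2) = 27720; total = C(41,6) = 4496388.
P = 27720/4496388 = 2310/374699 ≈ 0.0062.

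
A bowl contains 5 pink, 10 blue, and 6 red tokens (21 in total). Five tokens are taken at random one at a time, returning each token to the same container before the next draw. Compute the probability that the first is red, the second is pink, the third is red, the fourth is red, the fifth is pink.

200/151263

Multiply the conditional probability of each draw in order, with replacement (the composition resets each draw).
P = (6/21) · (5/21) · (6/21) · (6/21) · (5/21) = 200/151263 ≈ 0.0013.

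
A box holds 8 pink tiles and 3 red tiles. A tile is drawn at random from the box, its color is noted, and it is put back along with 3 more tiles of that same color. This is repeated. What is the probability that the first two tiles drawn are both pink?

After a pink draw the box holds 11 pink out of 14.
P = (8/11)·(11/14) = 4/7 ≈ 0.5714.

4/7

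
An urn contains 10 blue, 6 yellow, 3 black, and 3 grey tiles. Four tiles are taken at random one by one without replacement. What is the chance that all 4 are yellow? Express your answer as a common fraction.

3/1463

Unordered draws without replacement: count favorable combinations over C(22,4).
Favorable = C(10,0) · C(6,4) · C(3,0) · C(3,0) = 15; total = C(22,4) = 7315.
P = 15/7315 = 3/1463 ≈ 0.0021.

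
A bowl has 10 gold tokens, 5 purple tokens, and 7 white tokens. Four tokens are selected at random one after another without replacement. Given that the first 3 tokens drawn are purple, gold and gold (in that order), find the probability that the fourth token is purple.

4/19

After removing 2 gold, 1 purple, the bowl has 4 purple out of 19 remaining.
P(fourth is purple | given) = 4/19 ≈ 0.2105.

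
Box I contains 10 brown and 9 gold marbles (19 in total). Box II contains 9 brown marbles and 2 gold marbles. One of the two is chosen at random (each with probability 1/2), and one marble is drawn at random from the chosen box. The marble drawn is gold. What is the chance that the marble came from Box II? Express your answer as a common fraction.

38/137

P(gold | Box I) = 9/19; P(gold | Box II) = 2/11.
P(gold) = 1/2·9/19 + 1/2·2/11 = 137/418.
By Bayes' rule, P(Box II | gold) = 1/11 / 137/418 = 38/137 ≈ 0.2774.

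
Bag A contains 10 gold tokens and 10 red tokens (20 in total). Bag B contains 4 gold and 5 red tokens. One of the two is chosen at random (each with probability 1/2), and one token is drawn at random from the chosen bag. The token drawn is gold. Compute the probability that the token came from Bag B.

P(gold | Bag A) = 1/2; P(gold | Bag B) = 4/9.
P(gold) = 1/2·1/2 + 1/2·4/9 = 17/36.
By Bayes' rule, P(Bag B | gold) = 2/9 / 17/36 = 8/17 ≈ 0.4706.

8/17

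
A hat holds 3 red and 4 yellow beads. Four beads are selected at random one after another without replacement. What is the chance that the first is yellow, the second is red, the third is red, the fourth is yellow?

Multiply the conditional probability of each draw in order, without replacement, so each draw removes one from its color and from the total.
P = (4/7) · (3/6) · (2/5) · (3/4) = 3/35 ≈ 0.0857.

3/35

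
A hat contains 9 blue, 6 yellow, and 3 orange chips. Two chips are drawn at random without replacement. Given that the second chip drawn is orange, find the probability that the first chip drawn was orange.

P(first=orange and the second chip drawn is orange) = (3/18)·(2/17) = 1/51.
P(the second chip drawn is orange) = Σ over first color = 3/34 + 1/17 + 1/51 = 1/6.
By Bayes, P(first=orange | the second chip drawn is orange) = 1/51 / 1/6 = 2/17 ≈ 0.1176.

2/17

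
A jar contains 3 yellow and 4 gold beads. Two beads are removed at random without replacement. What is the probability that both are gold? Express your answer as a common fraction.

Multiply the conditional probability of each draw in order, without replacement, so each draw removes one from its color and from the total.
P = (4/7) · (3/6) = 2/7 ≈ 0.2857.

2/7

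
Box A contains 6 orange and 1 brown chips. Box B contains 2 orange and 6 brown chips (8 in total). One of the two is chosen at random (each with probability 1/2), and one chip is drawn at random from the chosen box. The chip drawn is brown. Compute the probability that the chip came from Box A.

P(brown | Box A) = 1/7; P(brown | Box B) = 3/4.
P(brown) = 1/2·1/7 + 1/2·3/4 = 25/56.
By Bayes' rule, P(Box A | brown) = 1/14 / 25/56 = 4/25 ≈ 0.1600.

4/25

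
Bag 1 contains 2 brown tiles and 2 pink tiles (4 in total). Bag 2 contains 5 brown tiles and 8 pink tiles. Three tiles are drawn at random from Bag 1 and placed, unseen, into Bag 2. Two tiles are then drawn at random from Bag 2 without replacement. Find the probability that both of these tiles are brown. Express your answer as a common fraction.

3/20

Condition on how many of the transferred tiles are brown (from Bag 1: 2 brown of 4; then Bag 2 has 16 total).
  1 brown: C(2,1)C(2,2)/C(4,3) = 1/2; then P = C(6,2)/C(16,2) = 1/8
  2 brown: C(2,2)C(2,1)/C(4,3) = 1/2; then P = C(7,2)/C(16,2) = 7/40
P(both brown) = 3/20 ≈ 0.1500.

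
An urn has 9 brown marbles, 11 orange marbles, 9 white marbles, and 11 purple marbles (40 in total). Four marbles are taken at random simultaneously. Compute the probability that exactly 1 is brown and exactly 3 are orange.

297/18278

Unordered draws without replacement: count favorable combinations over C(40,4).
Favorable = C(9,1) · C(11,3) · C(9,0) · C(11,0) = 1485; total = C(40,4) = 91390.
P = 1485/91390 = 297/18278 ≈ 0.0162.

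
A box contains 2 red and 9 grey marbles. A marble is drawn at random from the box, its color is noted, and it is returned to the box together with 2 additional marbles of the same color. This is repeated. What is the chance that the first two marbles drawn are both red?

8/143

After a red draw the box holds 4 red out of 13.
P = (2/11)·(4/13) = 8/143 ≈ 0.0559.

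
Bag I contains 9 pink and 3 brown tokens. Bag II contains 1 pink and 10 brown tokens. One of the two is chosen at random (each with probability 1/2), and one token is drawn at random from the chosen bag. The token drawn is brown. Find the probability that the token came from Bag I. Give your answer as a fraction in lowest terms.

11/51

P(brown | Bag I) = 1/4; P(brown | Bag II) = 10/11.
P(brown) = 1/2·1/4 + 1/2·10/11 = 51/88.
By Bayes' rule, P(Bag I | brown) = 1/8 / 51/88 = 11/51 ≈ 0.2157.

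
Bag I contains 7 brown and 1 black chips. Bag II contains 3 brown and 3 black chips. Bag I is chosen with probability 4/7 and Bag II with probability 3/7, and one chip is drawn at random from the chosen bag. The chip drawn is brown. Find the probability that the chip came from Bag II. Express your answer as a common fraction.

P(brown | Bag I) = 7/8; P(brown | Bag II) = 1/2.
P(brown) = 4/7·7/8 + 3/7·1/2 = 5/7.
By Bayes' rule, P(Bag II | brown) = 3/14 / 5/7 = 3/10 ≈ 0.3000.

3/10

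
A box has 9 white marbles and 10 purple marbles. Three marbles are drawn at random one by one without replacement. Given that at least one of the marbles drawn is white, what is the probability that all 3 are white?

P(all 3 white) = C(9,3)/C(19,3) = 28/323; P(at least one white) = 1 − C(10,3)/C(19,3) = 283/323.
Since 'all 3 white' ⊆ 'at least one white', P(all 3 | at least one) = 28/323 / 283/323 = 28/283 ≈ 0.0989.

28/283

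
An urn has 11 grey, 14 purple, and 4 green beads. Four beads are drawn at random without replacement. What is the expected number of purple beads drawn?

By linearity of expectation, E[X] = Σ P(draw i is purple); by symmetry each draw (even without replacement) has P(purple) = 14/29.
E[X] = 4 · 14/29 = 56/29 ≈ 1.9310.

56/29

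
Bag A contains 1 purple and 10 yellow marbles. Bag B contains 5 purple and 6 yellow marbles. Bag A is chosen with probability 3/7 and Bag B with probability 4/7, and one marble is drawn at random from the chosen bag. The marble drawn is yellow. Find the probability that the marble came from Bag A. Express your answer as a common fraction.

5/9

P(yellow | Bag A) = 10/11; P(yellow | Bag B) = 6/11.
P(yellow) = 3/7·10/11 + 4/7·6/11 = 54/77.
By Bayes' rule, P(Bag A | yellow) = 30/77 / 54/77 = 5/9 ≈ 0.5556.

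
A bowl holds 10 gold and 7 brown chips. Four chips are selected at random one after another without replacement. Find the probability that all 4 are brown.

Unordered draws without replacement: count favorable combinations over C(17,4).
Favorable = C(10,0) · C(7,4) = 35; total = C(17,4) = 2380.
P = 35/2380 = 1/68 ≈ 0.0147.

1/68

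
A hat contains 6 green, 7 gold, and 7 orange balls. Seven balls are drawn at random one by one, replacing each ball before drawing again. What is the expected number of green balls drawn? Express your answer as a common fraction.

21/10

By linearity of expectation, E[X] = Σ P(draw i is green); each independent draw has P(green) = 6/20.
E[X] = 7 · 6/20 = 21/10 ≈ 2.1000.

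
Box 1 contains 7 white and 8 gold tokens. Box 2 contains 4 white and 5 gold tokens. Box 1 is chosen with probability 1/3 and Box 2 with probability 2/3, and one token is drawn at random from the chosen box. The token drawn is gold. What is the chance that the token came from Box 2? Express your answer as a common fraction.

25/37

P(gold | Box 1) = 8/15; P(gold | Box 2) = 5/9.
P(gold) = 1/3·8/15 + 2/3·5/9 = 74/135.
By Bayes' rule, P(Box 2 | gold) = 10/27 / 74/135 = 25/37 ≈ 0.6757.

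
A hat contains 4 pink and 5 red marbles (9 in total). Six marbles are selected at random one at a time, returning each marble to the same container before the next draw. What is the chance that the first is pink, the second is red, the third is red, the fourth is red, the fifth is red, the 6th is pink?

Multiply the conditional probability of each draw in order, with replacement (the composition resets each draw).
P = (4/9) · (5/9) · (5/9) · (5/9) · (5/9) · (4/9) = 10000/531441 ≈ 0.0188.

10000/531441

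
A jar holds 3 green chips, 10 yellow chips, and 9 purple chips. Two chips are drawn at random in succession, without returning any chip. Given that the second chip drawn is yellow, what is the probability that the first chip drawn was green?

P(first=green and the second chip drawn is yellow) = (3/22)·(10/21) = 5/77.
P(the second chip drawn is yellow) = Σ over first color = 5/77 + 15/77 + 15/77 = 5/11.
By Bayes, P(first=green | the second chip drawn is yellow) = 5/77 / 5/11 = 1/7 ≈ 0.1429.

1/7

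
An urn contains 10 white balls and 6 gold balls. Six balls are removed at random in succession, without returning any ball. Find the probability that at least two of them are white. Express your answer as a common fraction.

Sum the hypergeometric tail for j = 2,…,6 white balls.
Favorable = C(10,2)·C(6,4) + C(10,3)·C(6,3) + C(10,4)·C(6,2) + C(10,5)·C(6,1) + C(10,6)·C(6,0) = 7947; total = C(16,6) = 8008.
P = 7947/8008 = 7947/8008 ≈ 0.9924.

7947/8008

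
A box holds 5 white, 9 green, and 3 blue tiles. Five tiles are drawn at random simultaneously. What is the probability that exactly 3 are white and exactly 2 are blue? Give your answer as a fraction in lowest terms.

Unordered draws without replacement: count favorable combinations over C(17,5).
Favorable = C(5,3) · C(9,0) · C(3,2) = 30; total = C(17,5) = 6188.
P = 30/6188 = 15/3094 ≈ 0.0048.

15/3094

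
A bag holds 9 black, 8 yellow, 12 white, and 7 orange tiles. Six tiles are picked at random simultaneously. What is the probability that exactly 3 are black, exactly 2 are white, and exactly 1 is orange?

Unordered draws without replacement: count favorable combinations over C(36,6).
Favorable = C(9,3) · C(8,0) · C(12,2) · C(7,1) = 38808; total = C(36,6) = 1947792.
P = 38808/1947792 = 21/1054 ≈ 0.0199.

21/1054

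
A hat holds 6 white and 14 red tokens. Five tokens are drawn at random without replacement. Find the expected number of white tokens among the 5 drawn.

3/2

By linearity of expectation, E[X] = Σ P(draw i is white); by symmetry each draw (even without replacement) has P(white) = 6/20.
E[X] = 5 · 6/20 = 3/2 ≈ 1.5000.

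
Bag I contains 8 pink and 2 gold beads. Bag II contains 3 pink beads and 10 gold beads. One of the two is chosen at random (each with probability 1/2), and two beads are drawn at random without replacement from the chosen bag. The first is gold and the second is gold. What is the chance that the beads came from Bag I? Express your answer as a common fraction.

P(E | Bag I) = 1/45; P(E | Bag II) = 15/26.
P(E) = 1/2·1/45 + 1/2·15/26 = 701/2340.
By Bayes' rule, P(Bag I | E) = 1/90 / 701/2340 = 26/701 ≈ 0.0371.

26/701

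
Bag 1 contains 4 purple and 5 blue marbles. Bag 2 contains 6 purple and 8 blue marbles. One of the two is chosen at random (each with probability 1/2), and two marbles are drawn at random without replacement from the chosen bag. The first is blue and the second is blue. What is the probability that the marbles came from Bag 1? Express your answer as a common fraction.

65/137

P(E | Bag 1) = 5/18; P(E | Bag 2) = 4/13.
P(E) = 1/2·5/18 + 1/2·4/13 = 137/468.
By Bayes' rule, P(Bag 1 | E) = 5/36 / 137/468 = 65/137 ≈ 0.4745.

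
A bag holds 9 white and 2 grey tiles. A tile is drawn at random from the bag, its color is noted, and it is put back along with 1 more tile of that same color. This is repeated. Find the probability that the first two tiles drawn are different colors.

Either grey then white, or white then grey; after the first draw the total is 12.
P = (2/11)·(9/12) + (9/11)·(2/12) = 3/11 ≈ 0.2727.

3/11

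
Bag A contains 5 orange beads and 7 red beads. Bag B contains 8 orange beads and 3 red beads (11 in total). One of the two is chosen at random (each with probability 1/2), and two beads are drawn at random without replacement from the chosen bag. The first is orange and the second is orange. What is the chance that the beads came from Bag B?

84/109

P(E | Bag A) = 5/33; P(E | Bag B) = 28/55.
P(E) = 1/2·5/33 + 1/2·28/55 = 109/330.
By Bayes' rule, P(Bag B | E) = 14/55 / 109/330 = 84/109 ≈ 0.7706.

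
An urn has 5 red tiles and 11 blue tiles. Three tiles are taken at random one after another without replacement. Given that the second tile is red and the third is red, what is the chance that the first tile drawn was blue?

11/14

P(first=blue and the second tile is red and the third is red) = (11/16)·(5/15)·(4/14) = 11/168.
P(E) = Σ over first color = 1/56 + 11/168 = 1/12.
By Bayes, P(first=blue | E) = 11/168 / 1/12 = 11/14 ≈ 0.7857.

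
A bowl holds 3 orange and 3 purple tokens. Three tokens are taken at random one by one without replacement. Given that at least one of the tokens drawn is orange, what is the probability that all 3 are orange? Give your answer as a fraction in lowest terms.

1/19

P(all 3 orange) = C(3,3)/C(6,3) = 1/20; P(at least one orange) = 1 − C(3,3)/C(6,3) = 19/20.
Since 'all 3 orange' ⊆ 'at least one orange', P(all 3 | at least one) = 1/20 / 19/20 = 1/19 ≈ 0.0526.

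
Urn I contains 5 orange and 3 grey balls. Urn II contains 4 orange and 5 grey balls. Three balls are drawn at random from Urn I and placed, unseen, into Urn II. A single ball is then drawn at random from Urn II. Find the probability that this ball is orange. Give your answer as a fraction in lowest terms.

47/96

Condition on how many of the transferred balls are orange (from Urn I: 5 orange of 8; then Urn II has 12 total).
  0 orange: C(5,0)C(3,3)/C(8,3) = 1/56; then P = 4/12
  1 orange: C(5,1)C(3,2)/C(8,3) = 15/56; then P = 5/12
  2 orange: C(5,2)C(3,1)/C(8,3) = 15/28; then P = 6/12
  3 orange: C(5,3)C(3,0)/C(8,3) = 5/28; then P = 7/12
P(orange from Urn II) = 47/96 ≈ 0.4896.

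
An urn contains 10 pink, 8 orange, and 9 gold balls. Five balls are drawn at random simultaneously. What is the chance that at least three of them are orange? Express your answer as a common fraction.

203/1495

Sum the hypergeometric tail for j = 3,…,5 orange balls.
Favorable = C(8,3)·C(19,2) + C(8,4)·C(19,1) + C(8,5)·C(19,0) = 10962; total = C(27,5) = 80730.
P = 10962/80730 = 203/1495 ≈ 0.1358.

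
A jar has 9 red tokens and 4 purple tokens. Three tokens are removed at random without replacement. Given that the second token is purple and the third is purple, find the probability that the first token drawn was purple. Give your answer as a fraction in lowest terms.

2/11

P(first=purple and the second token is purple and the third is purple) = (4/13)·(3/12)·(2/11) = 2/143.
P(E) = Σ over first color = 9/143 + 2/143 = 1/13.
By Bayes, P(first=purple | E) = 2/143 / 1/13 = 2/11 ≈ 0.1818.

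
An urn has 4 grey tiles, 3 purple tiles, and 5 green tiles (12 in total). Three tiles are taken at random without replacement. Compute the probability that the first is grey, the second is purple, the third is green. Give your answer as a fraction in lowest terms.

Multiply the conditional probability of each draw in order, without replacement, so each draw removes one from its color and from the total.
P = (4/12) · (3/11) · (5/10) = 1/22 ≈ 0.0455.

1/22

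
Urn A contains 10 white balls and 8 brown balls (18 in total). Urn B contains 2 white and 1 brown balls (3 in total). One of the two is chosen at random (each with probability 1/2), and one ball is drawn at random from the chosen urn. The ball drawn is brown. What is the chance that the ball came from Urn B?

P(brown | Urn A) = 4/9; P(brown | Urn B) = 1/3.
P(brown) = 1/2·4/9 + 1/2·1/3 = 7/18.
By Bayes' rule, P(Urn B | brown) = 1/6 / 7/18 = 3/7 ≈ 0.4286.

3/7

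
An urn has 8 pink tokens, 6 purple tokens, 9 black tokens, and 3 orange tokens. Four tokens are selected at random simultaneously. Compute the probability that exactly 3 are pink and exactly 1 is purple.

168/7475

Unordered draws without replacement: count favorable combinations over C(26,4).
Favorable = C(8,3) · C(6,1) · C(9,0) · C(3,0) = 336; total = C(26,4) = 14950.
P = 336/14950 = 168/7475 ≈ 0.0225.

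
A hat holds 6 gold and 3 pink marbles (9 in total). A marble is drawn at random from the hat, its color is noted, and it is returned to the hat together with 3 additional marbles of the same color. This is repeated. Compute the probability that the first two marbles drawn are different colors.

Either gold then pink, or pink then gold; after the first draw the total is 12.
P = (6/9)·(3/12) + (3/9)·(6/12) = 1/3 ≈ 0.3333.

1/3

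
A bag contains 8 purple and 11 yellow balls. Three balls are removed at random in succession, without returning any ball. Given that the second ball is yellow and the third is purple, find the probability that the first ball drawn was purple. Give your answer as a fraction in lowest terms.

7/17

P(first=purple and the second ball is yellow and the third is purple) = (8/19)·(11/18)·(7/17) = 308/2907.
P(E) = Σ over first color = 308/2907 + 440/2907 = 44/171.
By Bayes, P(first=purple | E) = 308/2907 / 44/171 = 7/17 ≈ 0.4118.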